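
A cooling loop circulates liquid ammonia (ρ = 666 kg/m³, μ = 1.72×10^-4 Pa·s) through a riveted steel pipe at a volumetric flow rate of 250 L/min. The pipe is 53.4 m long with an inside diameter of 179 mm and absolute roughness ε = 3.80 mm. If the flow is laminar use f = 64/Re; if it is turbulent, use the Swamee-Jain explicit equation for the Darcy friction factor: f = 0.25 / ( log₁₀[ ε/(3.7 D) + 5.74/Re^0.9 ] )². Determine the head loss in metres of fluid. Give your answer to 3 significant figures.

Q = 250 L/min = 250/60000 = 0.004167 m³/s.
Cross-sectional area A = πD²/4 = π(0.179)²/4 = 0.02516 m²; mean velocity V = Q/A = 0.004167/0.02516 = 0.1656 m/s.
Reynolds number Re = ρVD/μ = 666 · 0.1656 · 0.179 / 0.000172 = 1.148e+05.
Re > 4000 → turbulent. Relative roughness ε/D = 0.0038/0.179 = 0.0212. Swamee-Jain: f = 0.25/(log₁₀[0.0212/3.7 + 5.74/1.148e+05^0.9])² = 0.25/(log₁₀[0.00574 + 0.00016])² = 0.25/(-2.229)² = 0.0503.
Darcy-Weisbach: ΔP = f(L/D)(ρV²/2) = 0.0503·(53.4/0.179)·(666·0.1656²/2) = 0.0503·298.3·9.129 = 137 Pa.
Head loss h_f = ΔP/(ρg) = 137/(666·9.81) = 0.0210 m.

h_f ≈ 0.0210 m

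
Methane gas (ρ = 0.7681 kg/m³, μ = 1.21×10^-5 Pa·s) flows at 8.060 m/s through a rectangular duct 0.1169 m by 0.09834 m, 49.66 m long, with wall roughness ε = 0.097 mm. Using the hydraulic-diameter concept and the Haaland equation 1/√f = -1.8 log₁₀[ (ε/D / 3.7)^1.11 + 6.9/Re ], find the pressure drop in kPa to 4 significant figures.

Hydraulic diameter D_h = 4A/P = 4·(0.1169·0.09834)/(2·(0.1169+0.09834)) = 0.04598/0.4305 = 0.1068 m.
Re = ρVD_h/μ = 0.7681·8.06·0.1068/1.21e-05 = 5.465e+04.
ε/D_h = 9.7e-05/0.1068 = 0.000908; Haaland gives 1/√f = -1.8 log₁₀[9.84e-05+0.000126] = 6.567, so f = 0.02319.
ΔP = f(L/D_h)(ρV²/2) = 0.02319·49.66/0.1068·24.95 = 268.9 Pa.
ΔP = 0.2689 kPa.

ΔP ≈ 0.2689 kPa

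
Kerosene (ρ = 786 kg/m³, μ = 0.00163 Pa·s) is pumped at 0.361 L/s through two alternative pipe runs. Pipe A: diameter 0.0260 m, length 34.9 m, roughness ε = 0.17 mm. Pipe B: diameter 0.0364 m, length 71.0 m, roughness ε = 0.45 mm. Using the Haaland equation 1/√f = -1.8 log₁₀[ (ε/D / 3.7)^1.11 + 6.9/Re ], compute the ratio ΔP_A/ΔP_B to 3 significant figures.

Pipe A: V = Q/A = 0.000361/0.0005309 = 0.6799 m/s; Re = 8525; ε/D = 0.00654; Haaland → f = 0.04016; ΔP_A = f(L/D)(ρV²/2) = 9794 Pa.
Pipe B: V = Q/A = 0.000361/0.001041 = 0.3469 m/s; Re = 6089; ε/D = 0.0124; Haaland → f = 0.04803; ΔP_B = f(L/D)(ρV²/2) = 4431 Pa.
ΔP_A/ΔP_B = 9794/4431 = 2.21.

ΔP_A/ΔP_B ≈ 2.21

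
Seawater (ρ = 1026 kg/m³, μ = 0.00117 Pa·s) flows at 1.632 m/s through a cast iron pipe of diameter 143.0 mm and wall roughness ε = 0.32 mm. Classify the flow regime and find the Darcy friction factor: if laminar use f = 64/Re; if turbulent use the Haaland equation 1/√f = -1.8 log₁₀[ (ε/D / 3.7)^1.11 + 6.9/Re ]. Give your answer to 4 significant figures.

Re = ρVD/μ = 1026·1.632·0.143/0.00117 = 2.047e+05.
Re > 4000 → turbulent. ε/D = 0.00032/0.143 = 0.00224; Haaland: 1/√f = -1.8 log₁₀[0.000268 + 3.37e-05] = 6.338, so f = 0.0249.

f ≈ 0.02490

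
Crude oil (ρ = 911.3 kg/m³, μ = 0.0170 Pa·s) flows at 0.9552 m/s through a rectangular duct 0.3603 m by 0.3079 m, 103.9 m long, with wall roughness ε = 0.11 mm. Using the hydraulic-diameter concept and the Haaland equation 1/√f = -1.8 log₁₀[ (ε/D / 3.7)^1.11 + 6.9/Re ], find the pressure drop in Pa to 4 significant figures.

Hydraulic diameter D_h = 4A/P = 4·(0.3603·0.3079)/(2·(0.3603+0.3079)) = 0.4437/1.336 = 0.332 m.
Re = ρVD_h/μ = 911.3·0.9552·0.332/0.017 = 1.7e+04.
ε/D_h = 0.00011/0.332 = 0.000331; Haaland gives 1/√f = -1.8 log₁₀[3.21e-05+0.000406] = 6.045, so f = 0.02736.
ΔP = f(L/D_h)(ρV²/2) = 0.02736·103.9/0.332·415.7 = 3559 Pa.

ΔP ≈ 3559 Pa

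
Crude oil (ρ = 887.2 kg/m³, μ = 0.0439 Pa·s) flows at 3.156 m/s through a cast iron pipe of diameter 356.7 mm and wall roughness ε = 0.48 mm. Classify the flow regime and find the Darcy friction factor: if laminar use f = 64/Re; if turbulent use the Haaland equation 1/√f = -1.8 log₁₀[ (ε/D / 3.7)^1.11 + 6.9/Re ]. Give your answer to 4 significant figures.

Re = ρVD/μ = 887.2·3.156·0.3567/0.0439 = 2.275e+04.
Re > 4000 → turbulent. ε/D = 0.00048/0.3567 = 0.00135; Haaland: 1/√f = -1.8 log₁₀[0.000152 + 0.000303] = 6.015, so f = 0.02764.

f ≈ 0.02764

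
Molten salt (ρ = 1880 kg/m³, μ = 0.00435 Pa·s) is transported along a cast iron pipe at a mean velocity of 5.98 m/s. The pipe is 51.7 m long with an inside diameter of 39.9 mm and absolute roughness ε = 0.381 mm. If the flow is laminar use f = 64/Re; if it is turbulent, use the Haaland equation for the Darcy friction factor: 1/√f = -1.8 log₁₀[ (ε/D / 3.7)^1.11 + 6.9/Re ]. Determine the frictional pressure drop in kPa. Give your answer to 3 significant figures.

Reynolds number Re = ρVD/μ = 1880 · 5.98 · 0.0399 / 0.00435 = 1.031e+05.
Re > 4000 → turbulent. Relative roughness ε/D = 0.000381/0.0399 = 0.00955. Haaland: 1/√f = -1.8 log₁₀[(0.00955/3.7)^1.11 + 6.9/1.031e+05] = -1.8 log₁₀[0.00134 + 6.69e-05] = 5.133, so f = 0.03795.
Darcy-Weisbach: ΔP = f(L/D)(ρV²/2) = 0.03795·(51.7/0.0399)·(1880·5.98²/2) = 0.03795·1296·3.361e+04 = 1.653e+06 Pa.
ΔP = 1.653e+06 Pa = 1650 kPa.

ΔP ≈ 1650 kPa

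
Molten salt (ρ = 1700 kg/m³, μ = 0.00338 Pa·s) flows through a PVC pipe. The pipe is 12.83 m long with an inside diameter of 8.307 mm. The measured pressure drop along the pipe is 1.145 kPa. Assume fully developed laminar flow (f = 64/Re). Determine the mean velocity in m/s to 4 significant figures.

For laminar flow, f = 64/Re with Re = ρVD/μ, so Darcy-Weisbach reduces to ΔP = 32μLV/D². Solving for V: V = ΔP·D²/(32μL) = 1145·(0.008307)²/(32·0.00338·12.83) = 0.05694 m/s.
Check: Re = ρVD/μ = 1700·0.05694·0.008307/0.00338 = 237.9 < 2300, so the laminar assumption holds.

V ≈ 0.05694 m/s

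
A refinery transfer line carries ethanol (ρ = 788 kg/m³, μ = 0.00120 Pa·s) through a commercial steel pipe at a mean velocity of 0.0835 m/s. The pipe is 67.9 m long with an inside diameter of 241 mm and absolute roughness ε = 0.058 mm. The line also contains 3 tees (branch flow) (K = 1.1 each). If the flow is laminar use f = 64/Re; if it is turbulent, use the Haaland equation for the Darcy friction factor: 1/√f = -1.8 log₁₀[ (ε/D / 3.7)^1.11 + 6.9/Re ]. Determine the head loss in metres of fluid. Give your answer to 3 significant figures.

h_f ≈ 0.00407 m

Reynolds number Re = ρVD/μ = 788 · 0.0835 · 0.241 / 0.0012 = 1.321e+04.
Re > 4000 → turbulent. Relative roughness ε/D = 5.8e-05/0.241 = 0.000241. Haaland: 1/√f = -1.8 log₁₀[(0.000241/3.7)^1.11 + 6.9/1.321e+04] = -1.8 log₁₀[2.25e-05 + 0.000522] = 5.875, so f = 0.02897.
Total minor-loss coefficient ΣK = 3·1.1 = 3.3.
ΔP = [f·L/D + ΣK]·(ρV²/2) = [0.02897·67.9/0.241 + 3.3]·(788·0.0835²/2) = [8.163 + 3.3]·2.747 = 31.49 Pa.
Head loss h_f = ΔP/(ρg) = 31.49/(788·9.81) = 0.00407 m.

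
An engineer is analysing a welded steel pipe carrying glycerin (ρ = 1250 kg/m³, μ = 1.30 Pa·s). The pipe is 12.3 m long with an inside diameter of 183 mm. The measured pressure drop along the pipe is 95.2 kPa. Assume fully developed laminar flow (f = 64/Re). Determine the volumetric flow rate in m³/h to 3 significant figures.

Q ≈ 590 m³/h

For laminar flow, f = 64/Re with Re = ρVD/μ, so Darcy-Weisbach reduces to ΔP = 32μLV/D². Solving for V: V = ΔP·D²/(32μL) = 9.52e+04·(0.183)²/(32·1.3·12.3) = 6.231 m/s.
Check: Re = ρVD/μ = 1250·6.231·0.183/1.3 = 1096 < 2300, so the laminar assumption holds.
Q = V·A = 6.231·(π/4·0.183²) = 0.1639 m³/s = 590 m³/h.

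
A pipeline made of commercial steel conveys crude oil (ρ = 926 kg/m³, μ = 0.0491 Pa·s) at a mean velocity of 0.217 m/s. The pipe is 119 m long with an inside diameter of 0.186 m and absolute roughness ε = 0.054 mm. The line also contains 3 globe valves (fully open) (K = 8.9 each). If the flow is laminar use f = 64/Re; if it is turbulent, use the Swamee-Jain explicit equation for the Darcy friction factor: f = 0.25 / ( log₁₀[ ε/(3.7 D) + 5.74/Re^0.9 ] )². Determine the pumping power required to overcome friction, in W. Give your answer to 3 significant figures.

Reynolds number Re = ρVD/μ = 926 · 0.217 · 0.186 / 0.0491 = 761.2.
Re < 2300 → laminar flow, so f = 64/Re = 64/761.2 = 0.08408 (the turbulent correlation is not needed).
Total minor-loss coefficient ΣK = 3·8.9 = 26.7.
ΔP = [f·L/D + ΣK]·(ρV²/2) = [0.08408·119/0.186 + 26.7]·(926·0.217²/2) = [53.79 + 26.7]·21.8 = 1755 Pa.
Q = V·A = 0.217·0.02717 = 0.005896 m³/s.
Pumping power P = QΔP = 0.005896·1755 = 10.35 W = 10.3 W.

P ≈ 10.3 W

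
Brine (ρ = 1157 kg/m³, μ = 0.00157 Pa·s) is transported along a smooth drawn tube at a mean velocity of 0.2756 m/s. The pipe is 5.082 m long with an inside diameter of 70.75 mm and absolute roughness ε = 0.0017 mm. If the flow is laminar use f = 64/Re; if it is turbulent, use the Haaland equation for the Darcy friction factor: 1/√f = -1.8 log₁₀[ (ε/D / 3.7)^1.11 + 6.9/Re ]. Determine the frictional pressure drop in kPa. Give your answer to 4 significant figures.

ΔP ≈ 0.08854 kPa

Reynolds number Re = ρVD/μ = 1157 · 0.2756 · 0.07075 / 0.00157 = 1.437e+04.
Re > 4000 → turbulent. Relative roughness ε/D = 1.7e-06/0.07075 = 2.4e-05. Haaland: 1/√f = -1.8 log₁₀[(2.4e-05/3.7)^1.11 + 6.9/1.437e+04] = -1.8 log₁₀[1.75e-06 + 0.00048] = 5.971, so f = 0.02805.
Darcy-Weisbach: ΔP = f(L/D)(ρV²/2) = 0.02805·(5.082/0.07075)·(1157·0.2756²/2) = 0.02805·71.83·43.94 = 88.54 Pa.
ΔP = 88.54 Pa = 0.08854 kPa.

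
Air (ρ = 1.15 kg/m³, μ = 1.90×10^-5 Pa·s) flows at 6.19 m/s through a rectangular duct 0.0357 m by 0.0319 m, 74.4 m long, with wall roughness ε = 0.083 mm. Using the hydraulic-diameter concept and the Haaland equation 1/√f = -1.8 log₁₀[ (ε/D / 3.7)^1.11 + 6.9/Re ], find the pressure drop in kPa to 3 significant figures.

ΔP ≈ 1.59 kPa

Hydraulic diameter D_h = 4A/P = 4·(0.0357·0.0319)/(2·(0.0357+0.0319)) = 0.004555/0.1352 = 0.03369 m.
Re = ρVD_h/μ = 1.15·6.19·0.03369/1.9e-05 = 1.262e+04.
ε/D_h = 8.3e-05/0.03369 = 0.00246; Haaland gives 1/√f = -1.8 log₁₀[0.000298+0.000547] = 5.532, so f = 0.03267.
ΔP = f(L/D_h)(ρV²/2) = 0.03267·74.4/0.03369·22.03 = 1590 Pa.
ΔP = 1.59 kPa.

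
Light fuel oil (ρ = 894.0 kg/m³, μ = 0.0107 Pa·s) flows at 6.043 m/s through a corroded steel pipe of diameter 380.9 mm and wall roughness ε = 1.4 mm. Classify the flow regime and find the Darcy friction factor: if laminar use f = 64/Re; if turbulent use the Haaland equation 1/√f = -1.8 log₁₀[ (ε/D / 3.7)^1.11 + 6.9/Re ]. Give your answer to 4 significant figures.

Re = ρVD/μ = 894·6.043·0.3809/0.0107 = 1.923e+05.
Re > 4000 → turbulent. ε/D = 0.0014/0.3809 = 0.00368; Haaland: 1/√f = -1.8 log₁₀[0.000464 + 3.59e-05] = 5.942, so f = 0.02833.

f ≈ 0.02833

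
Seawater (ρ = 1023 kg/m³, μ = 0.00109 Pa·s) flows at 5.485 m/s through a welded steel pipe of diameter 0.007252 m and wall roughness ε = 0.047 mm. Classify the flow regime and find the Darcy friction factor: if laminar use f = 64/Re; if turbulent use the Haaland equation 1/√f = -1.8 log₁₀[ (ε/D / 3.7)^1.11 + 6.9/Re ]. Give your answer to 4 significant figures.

f ≈ 0.03484

Re = ρVD/μ = 1023·5.485·0.007252/0.00109 = 3.733e+04.
Re > 4000 → turbulent. ε/D = 4.7e-05/0.007252 = 0.00648; Haaland: 1/√f = -1.8 log₁₀[0.000871 + 0.000185] = 5.357, so f = 0.03484.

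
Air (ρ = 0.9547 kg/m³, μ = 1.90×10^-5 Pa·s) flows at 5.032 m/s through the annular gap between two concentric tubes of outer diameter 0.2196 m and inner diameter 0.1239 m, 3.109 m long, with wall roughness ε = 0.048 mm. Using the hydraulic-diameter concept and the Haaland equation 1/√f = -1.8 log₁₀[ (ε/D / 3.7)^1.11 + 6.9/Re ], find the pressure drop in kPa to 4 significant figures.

Hydraulic diameter D_h = 4A/P = D_o - D_i = 0.2196 - 0.1239 = 0.0957 m.
Re = ρVD_h/μ = 0.9547·5.032·0.0957/1.9e-05 = 2.42e+04.
ε/D_h = 4.8e-05/0.0957 = 0.000502; Haaland gives 1/√f = -1.8 log₁₀[5.09e-05+0.000285] = 6.252, so f = 0.02558.
ΔP = f(L/D_h)(ρV²/2) = 0.02558·3.109/0.0957·12.09 = 10.04 Pa.
ΔP = 0.01004 kPa.

ΔP ≈ 0.01004 kPa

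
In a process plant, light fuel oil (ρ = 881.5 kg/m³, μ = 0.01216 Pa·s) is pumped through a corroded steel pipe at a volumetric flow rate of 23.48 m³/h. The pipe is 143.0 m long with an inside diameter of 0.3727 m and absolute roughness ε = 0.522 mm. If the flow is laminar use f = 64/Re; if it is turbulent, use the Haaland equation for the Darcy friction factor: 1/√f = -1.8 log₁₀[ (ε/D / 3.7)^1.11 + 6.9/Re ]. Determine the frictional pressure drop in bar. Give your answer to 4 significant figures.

Q = 23.48 m³/h = 23.48/3600 = 0.006522 m³/s.
Cross-sectional area A = πD²/4 = π(0.3727)²/4 = 0.1091 m²; mean velocity V = Q/A = 0.006522/0.1091 = 0.05978 m/s.
Reynolds number Re = ρVD/μ = 881.5 · 0.05978 · 0.3727 / 0.0122 = 1615.
Re < 2300 → laminar flow, so f = 64/Re = 64/1615 = 0.03962 (the turbulent correlation is not needed).
Darcy-Weisbach: ΔP = f(L/D)(ρV²/2) = 0.03962·(143/0.3727)·(881.5·0.05978²/2) = 0.03962·383.7·1.575 = 23.95 Pa.
ΔP = 23.95 Pa = 2.395×10^-4 bar.

ΔP ≈ 2.395×10^-4 bar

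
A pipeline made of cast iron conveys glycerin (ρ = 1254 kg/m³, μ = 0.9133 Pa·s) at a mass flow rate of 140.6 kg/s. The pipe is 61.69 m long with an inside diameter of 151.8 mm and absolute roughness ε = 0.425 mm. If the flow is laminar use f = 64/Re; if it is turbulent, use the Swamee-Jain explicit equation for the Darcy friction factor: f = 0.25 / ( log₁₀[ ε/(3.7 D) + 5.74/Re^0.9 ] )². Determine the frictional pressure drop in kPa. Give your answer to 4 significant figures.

ΔP ≈ 484.7 kPa

A = πD²/4 = π(0.1518)²/4 = 0.0181 m²; mean velocity V = ṁ/(ρA) = 140.6/(1254 · 0.0181) = 6.195 m/s.
Reynolds number Re = ρVD/μ = 1254 · 6.195 · 0.1518 / 0.913 = 1291.
Re < 2300 → laminar flow, so f = 64/Re = 64/1291 = 0.04956 (the turbulent correlation is not needed).
Darcy-Weisbach: ΔP = f(L/D)(ρV²/2) = 0.04956·(61.69/0.1518)·(1254·6.195²/2) = 0.04956·406.4·2.406e+04 = 4.847e+05 Pa.
ΔP = 4.847e+05 Pa = 484.7 kPa.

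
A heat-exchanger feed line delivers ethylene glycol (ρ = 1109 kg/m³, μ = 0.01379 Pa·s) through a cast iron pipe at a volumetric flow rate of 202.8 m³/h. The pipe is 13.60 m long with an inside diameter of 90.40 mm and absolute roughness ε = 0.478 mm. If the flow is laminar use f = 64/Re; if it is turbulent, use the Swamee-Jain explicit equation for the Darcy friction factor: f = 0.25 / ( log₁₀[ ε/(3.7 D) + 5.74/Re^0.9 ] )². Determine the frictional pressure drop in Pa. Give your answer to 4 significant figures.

Q = 202.8 m³/h = 202.8/3600 = 0.05633 m³/s.
Cross-sectional area A = πD²/4 = π(0.0904)²/4 = 0.006418 m²; mean velocity V = Q/A = 0.05633/0.006418 = 8.777 m/s.
Reynolds number Re = ρVD/μ = 1109 · 8.777 · 0.0904 / 0.0138 = 6.381e+04.
Re > 4000 → turbulent. Relative roughness ε/D = 0.000478/0.0904 = 0.00529. Swamee-Jain: f = 0.25/(log₁₀[0.00529/3.7 + 5.74/6.381e+04^0.9])² = 0.25/(log₁₀[0.00143 + 0.000272])² = 0.25/(-2.769)² = 0.0326.
Darcy-Weisbach: ΔP = f(L/D)(ρV²/2) = 0.0326·(13.6/0.0904)·(1109·8.777²/2) = 0.0326·150.4·4.271e+04 = 2.095e+05 Pa.

ΔP ≈ 209500 Pa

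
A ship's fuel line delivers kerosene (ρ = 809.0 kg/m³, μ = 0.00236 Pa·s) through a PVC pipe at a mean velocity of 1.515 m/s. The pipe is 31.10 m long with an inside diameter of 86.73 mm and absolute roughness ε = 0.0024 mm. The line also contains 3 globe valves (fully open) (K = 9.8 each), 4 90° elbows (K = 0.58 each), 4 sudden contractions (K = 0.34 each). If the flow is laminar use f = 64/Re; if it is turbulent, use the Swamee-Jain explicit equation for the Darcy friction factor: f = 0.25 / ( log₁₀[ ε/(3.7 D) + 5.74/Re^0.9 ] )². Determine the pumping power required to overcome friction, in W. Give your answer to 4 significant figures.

Reynolds number Re = ρVD/μ = 809 · 1.515 · 0.08673 / 0.00236 = 4.504e+04.
Re > 4000 → turbulent. Relative roughness ε/D = 2.4e-06/0.08673 = 2.77e-05. Swamee-Jain: f = 0.25/(log₁₀[2.77e-05/3.7 + 5.74/4.504e+04^0.9])² = 0.25/(log₁₀[7.48e-06 + 0.000372])² = 0.25/(-3.421)² = 0.02137.
Total minor-loss coefficient ΣK = 3·9.8 + 4·0.58 + 4·0.34 = 33.1.
ΔP = [f·L/D + ΣK]·(ρV²/2) = [0.02137·31.1/0.08673 + 33.1]·(809·1.515²/2) = [7.661 + 33.1]·928.4 = 3.782e+04 Pa.
Q = V·A = 1.515·0.005908 = 0.00895 m³/s.
Pumping power P = QΔP = 0.00895·3.782e+04 = 338.55 W = 338.5 W.

P ≈ 338.5 W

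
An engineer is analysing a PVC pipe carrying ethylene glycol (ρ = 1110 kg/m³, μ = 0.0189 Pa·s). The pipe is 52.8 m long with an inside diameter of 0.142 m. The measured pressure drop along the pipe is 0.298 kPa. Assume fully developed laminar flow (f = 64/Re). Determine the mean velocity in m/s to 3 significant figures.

For laminar flow, f = 64/Re with Re = ρVD/μ, so Darcy-Weisbach reduces to ΔP = 32μLV/D². Solving for V: V = ΔP·D²/(32μL) = 298·(0.142)²/(32·0.0189·52.8) = 0.1882 m/s.
Check: Re = ρVD/μ = 1110·0.1882·0.142/0.0189 = 1569 < 2300, so the laminar assumption holds.

V ≈ 0.188 m/s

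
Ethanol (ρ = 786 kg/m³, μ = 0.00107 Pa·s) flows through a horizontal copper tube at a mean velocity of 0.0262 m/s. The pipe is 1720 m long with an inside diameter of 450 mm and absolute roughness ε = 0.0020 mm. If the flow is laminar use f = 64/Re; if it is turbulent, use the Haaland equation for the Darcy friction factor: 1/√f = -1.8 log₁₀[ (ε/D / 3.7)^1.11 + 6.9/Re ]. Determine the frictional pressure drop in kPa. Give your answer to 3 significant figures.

Reynolds number Re = ρVD/μ = 786 · 0.0262 · 0.45 / 0.00107 = 8661.
Re > 4000 → turbulent. Relative roughness ε/D = 2e-06/0.45 = 4.44e-06. Haaland: 1/√f = -1.8 log₁₀[(4.44e-06/3.7)^1.11 + 6.9/8661] = -1.8 log₁₀[2.68e-07 + 0.000797] = 5.577, so f = 0.03215.
Darcy-Weisbach: ΔP = f(L/D)(ρV²/2) = 0.03215·(1720/0.45)·(786·0.0262²/2) = 0.03215·3822·0.2698 = 33.15 Pa.
ΔP = 33.15 Pa = 0.0331 kPa.

ΔP ≈ 0.0331 kPa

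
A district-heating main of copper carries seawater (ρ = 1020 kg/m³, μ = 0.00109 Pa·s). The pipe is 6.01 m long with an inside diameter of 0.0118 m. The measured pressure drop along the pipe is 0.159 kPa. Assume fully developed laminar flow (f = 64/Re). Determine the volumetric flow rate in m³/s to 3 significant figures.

Q ≈ 1.15×10^-5 m³/s

For laminar flow, f = 64/Re with Re = ρVD/μ, so Darcy-Weisbach reduces to ΔP = 32μLV/D². Solving for V: V = ΔP·D²/(32μL) = 159·(0.0118)²/(32·0.00109·6.01) = 0.1056 m/s.
Check: Re = ρVD/μ = 1020·0.1056·0.0118/0.00109 = 1166 < 2300, so the laminar assumption holds.
Q = V·A = 0.1056·(π/4·0.0118²) = 1.155e-05 m³/s = 1.15×10^-5 m³/s.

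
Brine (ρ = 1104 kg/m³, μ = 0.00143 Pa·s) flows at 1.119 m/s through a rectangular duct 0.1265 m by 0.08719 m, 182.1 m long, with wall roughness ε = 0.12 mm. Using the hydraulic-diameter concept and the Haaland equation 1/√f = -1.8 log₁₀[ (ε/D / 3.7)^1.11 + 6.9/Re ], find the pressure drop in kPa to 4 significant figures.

Hydraulic diameter D_h = 4A/P = 4·(0.1265·0.08719)/(2·(0.1265+0.08719)) = 0.04412/0.4274 = 0.1032 m.
Re = ρVD_h/μ = 1104·1.119·0.1032/0.00143 = 8.918e+04.
ε/D_h = 0.00012/0.1032 = 0.00116; Haaland gives 1/√f = -1.8 log₁₀[0.000129+7.74e-05] = 6.632, so f = 0.02273.
ΔP = f(L/D_h)(ρV²/2) = 0.02273·182.1/0.1032·691.2 = 2.772e+04 Pa.
ΔP = 27.72 kPa.

ΔP ≈ 27.72 kPa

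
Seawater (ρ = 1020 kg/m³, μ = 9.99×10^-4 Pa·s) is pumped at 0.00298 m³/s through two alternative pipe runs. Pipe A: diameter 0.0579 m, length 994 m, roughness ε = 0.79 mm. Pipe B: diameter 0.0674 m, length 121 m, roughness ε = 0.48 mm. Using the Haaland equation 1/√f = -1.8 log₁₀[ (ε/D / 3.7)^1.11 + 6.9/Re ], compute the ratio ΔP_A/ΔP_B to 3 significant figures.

ΔP_A/ΔP_B ≈ 21.5

Pipe A: V = Q/A = 0.00298/0.002633 = 1.132 m/s; Re = 6.691e+04; ε/D = 0.0136; Haaland → f = 0.043; ΔP_A = f(L/D)(ρV²/2) = 4.823e+05 Pa.
Pipe B: V = Q/A = 0.00298/0.003568 = 0.8352 m/s; Re = 5.748e+04; ε/D = 0.00712; Haaland → f = 0.03514; ΔP_B = f(L/D)(ρV²/2) = 2.245e+04 Pa.
ΔP_A/ΔP_B = 4.823e+05/2.245e+04 = 21.5.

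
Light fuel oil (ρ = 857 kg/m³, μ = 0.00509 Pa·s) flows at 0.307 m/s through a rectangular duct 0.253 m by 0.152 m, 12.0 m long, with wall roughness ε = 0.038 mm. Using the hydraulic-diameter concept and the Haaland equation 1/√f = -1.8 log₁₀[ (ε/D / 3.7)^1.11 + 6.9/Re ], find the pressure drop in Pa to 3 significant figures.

Hydraulic diameter D_h = 4A/P = 4·(0.253·0.152)/(2·(0.253+0.152)) = 0.1538/0.81 = 0.1899 m.
Re = ρVD_h/μ = 857·0.307·0.1899/0.00509 = 9816.
ε/D_h = 3.8e-05/0.1899 = 0.0002; Haaland gives 1/√f = -1.8 log₁₀[1.84e-05+0.000703] = 5.655, so f = 0.03127.
ΔP = f(L/D_h)(ρV²/2) = 0.03127·12/0.1899·40.39 = 79.79 Pa.

ΔP ≈ 79.8 Pa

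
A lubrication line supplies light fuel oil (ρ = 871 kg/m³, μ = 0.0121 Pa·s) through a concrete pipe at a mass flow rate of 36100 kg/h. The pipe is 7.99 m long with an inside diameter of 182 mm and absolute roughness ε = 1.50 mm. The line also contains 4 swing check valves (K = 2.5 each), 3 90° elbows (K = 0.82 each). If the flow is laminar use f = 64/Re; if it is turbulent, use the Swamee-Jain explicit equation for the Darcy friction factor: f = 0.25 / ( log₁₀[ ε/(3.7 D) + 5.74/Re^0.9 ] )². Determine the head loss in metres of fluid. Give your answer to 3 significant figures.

h_f ≈ 0.144 m

ṁ = 36100 kg/h = 36100/3600 = 10.03 kg/s.
A = πD²/4 = π(0.182)²/4 = 0.02602 m²; mean velocity V = ṁ/(ρA) = 10.03/(871 · 0.02602) = 0.4425 m/s.
Reynolds number Re = ρVD/μ = 871 · 0.4425 · 0.182 / 0.0121 = 5798.
Re > 4000 → turbulent. Relative roughness ε/D = 0.0015/0.182 = 0.00824. Swamee-Jain: f = 0.25/(log₁₀[0.00824/3.7 + 5.74/5798^0.9])² = 0.25/(log₁₀[0.00223 + 0.00235])² = 0.25/(-2.339)² = 0.0457.
Total minor-loss coefficient ΣK = 4·2.5 + 3·0.82 = 12.5.
ΔP = [f·L/D + ΣK]·(ρV²/2) = [0.0457·7.99/0.182 + 12.5]·(871·0.4425²/2) = [2.006 + 12.5]·85.29 = 1234 Pa.
Head loss h_f = ΔP/(ρg) = 1234/(871·9.81) = 0.144 m.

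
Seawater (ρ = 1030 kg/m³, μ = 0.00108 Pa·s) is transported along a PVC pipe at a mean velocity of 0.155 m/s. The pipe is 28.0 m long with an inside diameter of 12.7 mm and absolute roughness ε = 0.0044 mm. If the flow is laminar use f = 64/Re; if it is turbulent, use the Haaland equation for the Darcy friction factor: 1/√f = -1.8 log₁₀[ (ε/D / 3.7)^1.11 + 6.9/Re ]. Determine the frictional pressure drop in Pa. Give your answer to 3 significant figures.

Reynolds number Re = ρVD/μ = 1030 · 0.155 · 0.0127 / 0.00108 = 1877.
Re < 2300 → laminar flow, so f = 64/Re = 64/1877 = 0.03409 (the turbulent correlation is not needed).
Darcy-Weisbach: ΔP = f(L/D)(ρV²/2) = 0.03409·(28/0.0127)·(1030·0.155²/2) = 0.03409·2205·12.37 = 929.9 Pa.

ΔP ≈ 930 Pa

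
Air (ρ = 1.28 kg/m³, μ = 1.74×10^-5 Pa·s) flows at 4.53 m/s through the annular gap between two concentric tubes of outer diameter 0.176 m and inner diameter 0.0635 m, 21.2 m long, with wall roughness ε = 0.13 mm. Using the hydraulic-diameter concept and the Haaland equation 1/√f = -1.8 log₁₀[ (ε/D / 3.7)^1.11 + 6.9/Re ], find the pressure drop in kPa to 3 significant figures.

ΔP ≈ 0.0622 kPa

Hydraulic diameter D_h = 4A/P = D_o - D_i = 0.176 - 0.0635 = 0.1125 m.
Re = ρVD_h/μ = 1.28·4.53·0.1125/1.74e-05 = 3.749e+04.
ε/D_h = 0.00013/0.1125 = 0.00116; Haaland gives 1/√f = -1.8 log₁₀[0.000129+0.000184] = 6.309, so f = 0.02512.
ΔP = f(L/D_h)(ρV²/2) = 0.02512·21.2/0.1125·13.13 = 62.18 Pa.
ΔP = 0.0622 kPa.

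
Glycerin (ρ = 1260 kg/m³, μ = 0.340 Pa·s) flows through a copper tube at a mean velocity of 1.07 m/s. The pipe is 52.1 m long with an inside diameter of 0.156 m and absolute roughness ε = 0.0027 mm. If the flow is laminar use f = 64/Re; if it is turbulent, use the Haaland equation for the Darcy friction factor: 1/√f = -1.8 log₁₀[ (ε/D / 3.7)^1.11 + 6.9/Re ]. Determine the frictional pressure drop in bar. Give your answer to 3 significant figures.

ΔP ≈ 0.249 bar

Reynolds number Re = ρVD/μ = 1260 · 1.07 · 0.156 / 0.34 = 618.6.
Re < 2300 → laminar flow, so f = 64/Re = 64/618.6 = 0.1035 (the turbulent correlation is not needed).
Darcy-Weisbach: ΔP = f(L/D)(ρV²/2) = 0.1035·(52.1/0.156)·(1260·1.07²/2) = 0.1035·334·721.3 = 2.492e+04 Pa.
ΔP = 2.492e+04 Pa = 0.249 bar.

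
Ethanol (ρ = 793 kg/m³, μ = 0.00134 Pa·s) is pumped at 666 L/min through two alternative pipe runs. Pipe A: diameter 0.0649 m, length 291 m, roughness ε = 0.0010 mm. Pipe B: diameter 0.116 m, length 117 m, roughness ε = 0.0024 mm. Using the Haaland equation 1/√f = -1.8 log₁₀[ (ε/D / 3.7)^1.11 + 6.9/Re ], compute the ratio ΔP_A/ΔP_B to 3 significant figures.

Pipe A: V = Q/A = 0.0111/0.003308 = 3.355 m/s; Re = 1.289e+05; ε/D = 1.54e-05; Haaland → f = 0.01699; ΔP_A = f(L/D)(ρV²/2) = 3.4e+05 Pa.
Pipe B: V = Q/A = 0.0111/0.01057 = 1.05 m/s; Re = 7.21e+04; ε/D = 2.07e-05; Haaland → f = 0.01917; ΔP_B = f(L/D)(ρV²/2) = 8458 Pa.
ΔP_A/ΔP_B = 3.4e+05/8458 = 40.2.

ΔP_A/ΔP_B ≈ 40.2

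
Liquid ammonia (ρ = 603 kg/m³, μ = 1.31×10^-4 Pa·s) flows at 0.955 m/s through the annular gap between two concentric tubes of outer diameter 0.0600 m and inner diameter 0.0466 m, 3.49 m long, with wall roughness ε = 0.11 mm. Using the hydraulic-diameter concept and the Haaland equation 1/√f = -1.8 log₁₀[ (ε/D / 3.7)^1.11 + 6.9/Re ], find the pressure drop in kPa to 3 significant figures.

Hydraulic diameter D_h = 4A/P = D_o - D_i = 0.06 - 0.0466 = 0.0134 m.
Re = ρVD_h/μ = 603·0.955·0.0134/0.000131 = 5.891e+04.
ε/D_h = 0.00011/0.0134 = 0.00821; Haaland gives 1/√f = -1.8 log₁₀[0.00113+0.000117] = 5.226, so f = 0.03662.
ΔP = f(L/D_h)(ρV²/2) = 0.03662·3.49/0.0134·275 = 2623 Pa.
ΔP = 2.62 kPa.

ΔP ≈ 2.62 kPa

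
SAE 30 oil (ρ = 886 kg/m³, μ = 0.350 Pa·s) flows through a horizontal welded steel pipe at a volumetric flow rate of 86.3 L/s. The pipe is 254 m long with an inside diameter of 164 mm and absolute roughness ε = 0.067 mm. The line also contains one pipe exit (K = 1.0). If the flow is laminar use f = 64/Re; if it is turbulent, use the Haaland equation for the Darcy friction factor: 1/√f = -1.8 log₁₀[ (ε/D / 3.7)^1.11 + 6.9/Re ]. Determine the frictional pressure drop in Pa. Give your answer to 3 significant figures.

ΔP ≈ 440000 Pa

Q = 86.3 L/s = 86.3/1000 = 0.0863 m³/s.
Cross-sectional area A = πD²/4 = π(0.164)²/4 = 0.02112 m²; mean velocity V = Q/A = 0.0863/0.02112 = 4.085 m/s.
Reynolds number Re = ρVD/μ = 886 · 4.085 · 0.164 / 0.35 = 1696.
Re < 2300 → laminar flow, so f = 64/Re = 64/1696 = 0.03773 (the turbulent correlation is not needed).
Total minor-loss coefficient ΣK = 1·1 = 1.
ΔP = [f·L/D + ΣK]·(ρV²/2) = [0.03773·254/0.164 + 1]·(886·4.085²/2) = [58.44 + 1]·7394 = 4.395e+05 Pa.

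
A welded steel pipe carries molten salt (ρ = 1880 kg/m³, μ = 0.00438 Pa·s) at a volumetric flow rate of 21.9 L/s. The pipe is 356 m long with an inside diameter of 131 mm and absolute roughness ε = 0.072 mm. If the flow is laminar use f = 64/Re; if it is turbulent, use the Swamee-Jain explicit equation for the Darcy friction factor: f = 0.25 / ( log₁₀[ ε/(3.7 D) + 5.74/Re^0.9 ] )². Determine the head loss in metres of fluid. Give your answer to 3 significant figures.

Q = 21.9 L/s = 21.9/1000 = 0.0219 m³/s.
Cross-sectional area A = πD²/4 = π(0.131)²/4 = 0.01348 m²; mean velocity V = Q/A = 0.0219/0.01348 = 1.625 m/s.
Reynolds number Re = ρVD/μ = 1880 · 1.625 · 0.131 / 0.00438 = 9.136e+04.
Re > 4000 → turbulent. Relative roughness ε/D = 7.2e-05/0.131 = 0.00055. Swamee-Jain: f = 0.25/(log₁₀[0.00055/3.7 + 5.74/9.136e+04^0.9])² = 0.25/(log₁₀[0.000149 + 0.000197])² = 0.25/(-3.462)² = 0.02086.
Darcy-Weisbach: ΔP = f(L/D)(ρV²/2) = 0.02086·(356/0.131)·(1880·1.625²/2) = 0.02086·2718·2482 = 1.407e+05 Pa.
Head loss h_f = ΔP/(ρg) = 1.407e+05/(1880·9.81) = 7.63 m.

h_f ≈ 7.63 m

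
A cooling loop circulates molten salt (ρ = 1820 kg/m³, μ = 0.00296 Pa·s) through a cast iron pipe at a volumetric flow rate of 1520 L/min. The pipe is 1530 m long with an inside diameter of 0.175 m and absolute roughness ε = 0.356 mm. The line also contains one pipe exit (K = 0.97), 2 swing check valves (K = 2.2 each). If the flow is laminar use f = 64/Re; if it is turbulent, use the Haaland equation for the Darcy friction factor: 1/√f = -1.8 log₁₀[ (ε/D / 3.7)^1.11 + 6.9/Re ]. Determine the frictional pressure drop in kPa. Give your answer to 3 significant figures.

Q = 1520 L/min = 1520/60000 = 0.02533 m³/s.
Cross-sectional area A = πD²/4 = π(0.175)²/4 = 0.02405 m²; mean velocity V = Q/A = 0.02533/0.02405 = 1.053 m/s.
Reynolds number Re = ρVD/μ = 1820 · 1.053 · 0.175 / 0.00296 = 1.133e+05.
Re > 4000 → turbulent. Relative roughness ε/D = 0.000356/0.175 = 0.00203. Haaland: 1/√f = -1.8 log₁₀[(0.00203/3.7)^1.11 + 6.9/1.133e+05] = -1.8 log₁₀[0.000241 + 6.09e-05] = 6.337, so f = 0.0249.
Total minor-loss coefficient ΣK = 1·0.97 + 2·2.2 = 5.37.
ΔP = [f·L/D + ΣK]·(ρV²/2) = [0.0249·1530/0.175 + 5.37]·(1820·1.053²/2) = [217.7 + 5.37]·1009 = 2.252e+05 Pa.
ΔP = 2.252e+05 Pa = 225 kPa.

ΔP ≈ 225 kPa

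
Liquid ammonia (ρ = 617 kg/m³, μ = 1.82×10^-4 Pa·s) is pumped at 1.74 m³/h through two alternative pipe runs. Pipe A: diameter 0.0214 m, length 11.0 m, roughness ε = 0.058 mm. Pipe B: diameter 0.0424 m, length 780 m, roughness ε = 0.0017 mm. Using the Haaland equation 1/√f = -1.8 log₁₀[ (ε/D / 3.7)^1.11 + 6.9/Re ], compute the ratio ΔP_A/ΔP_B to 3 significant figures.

ΔP_A/ΔP_B ≈ 0.552

Pipe A: V = Q/A = 0.0004833/0.0003597 = 1.344 m/s; Re = 9.749e+04; ε/D = 0.00271; Haaland → f = 0.02676; ΔP_A = f(L/D)(ρV²/2) = 7664 Pa.
Pipe B: V = Q/A = 0.0004833/0.001412 = 0.3423 m/s; Re = 4.92e+04; ε/D = 4.01e-05; Haaland → f = 0.02089; ΔP_B = f(L/D)(ρV²/2) = 1.389e+04 Pa.
ΔP_A/ΔP_B = 7664/1.389e+04 = 0.552.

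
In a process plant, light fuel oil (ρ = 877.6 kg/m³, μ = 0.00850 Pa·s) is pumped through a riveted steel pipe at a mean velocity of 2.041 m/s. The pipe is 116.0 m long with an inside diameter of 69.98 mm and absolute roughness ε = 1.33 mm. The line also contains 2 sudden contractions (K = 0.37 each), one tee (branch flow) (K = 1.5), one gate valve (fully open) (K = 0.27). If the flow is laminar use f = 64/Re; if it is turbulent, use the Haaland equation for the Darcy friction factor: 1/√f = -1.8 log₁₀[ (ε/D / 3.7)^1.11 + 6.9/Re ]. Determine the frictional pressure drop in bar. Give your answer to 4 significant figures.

ΔP ≈ 1.572 bar

Reynolds number Re = ρVD/μ = 877.6 · 2.041 · 0.06998 / 0.0085 = 1.475e+04.
Re > 4000 → turbulent. Relative roughness ε/D = 0.00133/0.06998 = 0.019. Haaland: 1/√f = -1.8 log₁₀[(0.019/3.7)^1.11 + 6.9/1.475e+04] = -1.8 log₁₀[0.00288 + 0.000468] = 4.456, so f = 0.05036.
Total minor-loss coefficient ΣK = 2·0.37 + 1·1.5 + 1·0.27 = 2.51.
ΔP = [f·L/D + ΣK]·(ρV²/2) = [0.05036·116/0.06998 + 2.51]·(877.6·2.041²/2) = [83.47 + 2.51]·1828 = 1.572e+05 Pa.
ΔP = 1.572e+05 Pa = 1.572 bar.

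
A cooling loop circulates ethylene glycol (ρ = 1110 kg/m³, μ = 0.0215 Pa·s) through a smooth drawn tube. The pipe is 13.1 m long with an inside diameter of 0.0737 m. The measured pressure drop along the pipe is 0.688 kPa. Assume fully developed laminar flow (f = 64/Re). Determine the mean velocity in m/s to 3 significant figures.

For laminar flow, f = 64/Re with Re = ρVD/μ, so Darcy-Weisbach reduces to ΔP = 32μLV/D². Solving for V: V = ΔP·D²/(32μL) = 688·(0.0737)²/(32·0.0215·13.1) = 0.4146 m/s.
Check: Re = ρVD/μ = 1110·0.4146·0.0737/0.0215 = 1578 < 2300, so the laminar assumption holds.

V ≈ 0.415 m/s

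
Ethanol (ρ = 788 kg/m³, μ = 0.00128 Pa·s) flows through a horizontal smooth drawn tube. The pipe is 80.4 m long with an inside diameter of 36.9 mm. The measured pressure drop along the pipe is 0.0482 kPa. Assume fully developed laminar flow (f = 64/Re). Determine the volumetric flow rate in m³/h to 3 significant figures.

Q ≈ 0.0767 m³/h

For laminar flow, f = 64/Re with Re = ρVD/μ, so Darcy-Weisbach reduces to ΔP = 32μLV/D². Solving for V: V = ΔP·D²/(32μL) = 48.2·(0.0369)²/(32·0.00128·80.4) = 0.01993 m/s.
Check: Re = ρVD/μ = 788·0.01993·0.0369/0.00128 = 452.7 < 2300, so the laminar assumption holds.
Q = V·A = 0.01993·(π/4·0.0369²) = 2.131e-05 m³/s = 0.0767 m³/h.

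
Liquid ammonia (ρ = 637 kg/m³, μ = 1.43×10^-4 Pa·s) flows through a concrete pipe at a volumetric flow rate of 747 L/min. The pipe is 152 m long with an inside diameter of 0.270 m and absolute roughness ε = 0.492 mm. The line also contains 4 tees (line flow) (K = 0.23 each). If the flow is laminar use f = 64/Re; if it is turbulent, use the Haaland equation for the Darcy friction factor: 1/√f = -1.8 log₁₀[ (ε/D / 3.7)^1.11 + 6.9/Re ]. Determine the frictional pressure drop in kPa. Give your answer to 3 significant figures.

ΔP ≈ 0.213 kPa

Q = 747 L/min = 747/60000 = 0.01245 m³/s.
Cross-sectional area A = πD²/4 = π(0.27)²/4 = 0.05726 m²; mean velocity V = Q/A = 0.01245/0.05726 = 0.2174 m/s.
Reynolds number Re = ρVD/μ = 637 · 0.2174 · 0.27 / 0.000143 = 2.615e+05.
Re > 4000 → turbulent. Relative roughness ε/D = 0.000492/0.27 = 0.00182. Haaland: 1/√f = -1.8 log₁₀[(0.00182/3.7)^1.11 + 6.9/2.615e+05] = -1.8 log₁₀[0.000213 + 2.64e-05] = 6.517, so f = 0.02354.
Total minor-loss coefficient ΣK = 4·0.23 = 0.92.
ΔP = [f·L/D + ΣK]·(ρV²/2) = [0.02354·152/0.27 + 0.92]·(637·0.2174²/2) = [13.25 + 0.92]·15.06 = 213.5 Pa.
ΔP = 213.5 Pa = 0.213 kPa.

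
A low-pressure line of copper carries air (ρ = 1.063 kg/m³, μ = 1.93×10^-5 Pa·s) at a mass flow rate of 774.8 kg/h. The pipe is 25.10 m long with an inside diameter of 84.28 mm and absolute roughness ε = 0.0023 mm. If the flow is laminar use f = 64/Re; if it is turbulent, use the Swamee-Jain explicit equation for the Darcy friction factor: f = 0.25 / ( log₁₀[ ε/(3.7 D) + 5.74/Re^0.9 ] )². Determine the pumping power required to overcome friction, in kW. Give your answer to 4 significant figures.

ṁ = 774.8 kg/h = 774.8/3600 = 0.2152 kg/s.
A = πD²/4 = π(0.08428)²/4 = 0.005579 m²; mean velocity V = ṁ/(ρA) = 0.2152/(1.063 · 0.005579) = 36.29 m/s.
Reynolds number Re = ρVD/μ = 1.063 · 36.29 · 0.08428 / 1.93e-05 = 1.685e+05.
Re > 4000 → turbulent. Relative roughness ε/D = 2.3e-06/0.08428 = 2.73e-05. Swamee-Jain: f = 0.25/(log₁₀[2.73e-05/3.7 + 5.74/1.685e+05^0.9])² = 0.25/(log₁₀[7.38e-06 + 0.000114])² = 0.25/(-3.918)² = 0.01629.
Darcy-Weisbach: ΔP = f(L/D)(ρV²/2) = 0.01629·(25.1/0.08428)·(1.063·36.29²/2) = 0.01629·297.8·700.1 = 3396 Pa.
Q = ṁ/ρ = 0.2152/1.063 = 0.2025 m³/s.
Pumping power P = QΔP = 0.2025·3396 = 687.60 W = 0.6876 kW.

P ≈ 0.6876 kW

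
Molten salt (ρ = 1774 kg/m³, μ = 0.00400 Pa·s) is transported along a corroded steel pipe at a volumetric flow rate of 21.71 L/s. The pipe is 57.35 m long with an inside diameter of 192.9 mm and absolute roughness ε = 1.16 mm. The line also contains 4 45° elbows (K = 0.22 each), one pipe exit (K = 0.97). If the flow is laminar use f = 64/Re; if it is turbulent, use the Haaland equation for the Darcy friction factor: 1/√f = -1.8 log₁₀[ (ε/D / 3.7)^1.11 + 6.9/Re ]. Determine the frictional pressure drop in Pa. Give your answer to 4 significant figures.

ΔP ≈ 5763 Pa

Q = 21.71 L/s = 21.71/1000 = 0.02171 m³/s.
Cross-sectional area A = πD²/4 = π(0.1929)²/4 = 0.02922 m²; mean velocity V = Q/A = 0.02171/0.02922 = 0.7429 m/s.
Reynolds number Re = ρVD/μ = 1774 · 0.7429 · 0.1929 / 0.004 = 6.355e+04.
Re > 4000 → turbulent. Relative roughness ε/D = 0.00116/0.1929 = 0.00601. Haaland: 1/√f = -1.8 log₁₀[(0.00601/3.7)^1.11 + 6.9/6.355e+04] = -1.8 log₁₀[0.000802 + 0.000109] = 5.473, so f = 0.03338.
Total minor-loss coefficient ΣK = 4·0.22 + 1·0.97 = 1.85.
ΔP = [f·L/D + ΣK]·(ρV²/2) = [0.03338·57.35/0.1929 + 1.85]·(1774·0.7429²/2) = [9.924 + 1.85]·489.5 = 5763 Pa.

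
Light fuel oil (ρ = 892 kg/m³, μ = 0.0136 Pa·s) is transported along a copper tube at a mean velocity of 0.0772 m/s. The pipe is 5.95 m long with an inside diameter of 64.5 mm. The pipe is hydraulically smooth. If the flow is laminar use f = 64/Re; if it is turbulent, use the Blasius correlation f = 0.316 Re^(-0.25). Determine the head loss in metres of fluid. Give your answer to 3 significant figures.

Reynolds number Re = ρVD/μ = 892 · 0.0772 · 0.0645 / 0.0136 = 326.6.
Re < 2300 → laminar flow, so f = 64/Re = 64/326.6 = 0.196 (the turbulent correlation is not needed).
Darcy-Weisbach: ΔP = f(L/D)(ρV²/2) = 0.196·(5.95/0.0645)·(892·0.0772²/2) = 0.196·92.25·2.658 = 48.05 Pa.
Head loss h_f = ΔP/(ρg) = 48.05/(892·9.81) = 0.00549 m.

h_f ≈ 0.00549 m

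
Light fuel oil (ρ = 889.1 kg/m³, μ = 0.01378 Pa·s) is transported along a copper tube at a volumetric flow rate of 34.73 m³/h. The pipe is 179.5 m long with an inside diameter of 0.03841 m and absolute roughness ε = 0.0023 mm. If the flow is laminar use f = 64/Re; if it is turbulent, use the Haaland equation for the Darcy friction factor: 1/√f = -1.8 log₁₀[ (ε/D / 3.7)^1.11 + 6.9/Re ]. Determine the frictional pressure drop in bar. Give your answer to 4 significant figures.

Q = 34.73 m³/h = 34.73/3600 = 0.009647 m³/s.
Cross-sectional area A = πD²/4 = π(0.03841)²/4 = 0.001159 m²; mean velocity V = Q/A = 0.009647/0.001159 = 8.326 m/s.
Reynolds number Re = ρVD/μ = 889.1 · 8.326 · 0.03841 / 0.0138 = 2.063e+04.
Re > 4000 → turbulent. Relative roughness ε/D = 2.3e-06/0.03841 = 5.99e-05. Haaland: 1/√f = -1.8 log₁₀[(5.99e-05/3.7)^1.11 + 6.9/2.063e+04] = -1.8 log₁₀[4.81e-06 + 0.000334] = 6.245, so f = 0.02564.
Darcy-Weisbach: ΔP = f(L/D)(ρV²/2) = 0.02564·(179.5/0.03841)·(889.1·8.326²/2) = 0.02564·4673·3.082e+04 = 3.692e+06 Pa.
ΔP = 3.692e+06 Pa = 36.92 bar.

ΔP ≈ 36.92 bar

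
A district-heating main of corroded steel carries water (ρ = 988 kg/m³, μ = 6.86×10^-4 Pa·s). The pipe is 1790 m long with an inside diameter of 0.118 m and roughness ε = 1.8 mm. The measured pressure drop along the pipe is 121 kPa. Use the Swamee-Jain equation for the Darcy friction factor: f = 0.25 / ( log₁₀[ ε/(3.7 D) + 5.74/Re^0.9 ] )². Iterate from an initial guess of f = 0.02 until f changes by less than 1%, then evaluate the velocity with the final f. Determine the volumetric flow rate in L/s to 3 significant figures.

Q ≈ 6.58 L/s

Rearranging Darcy-Weisbach: V = √(2·ΔP·D/(f·L·ρ)). With ε/D = 0.0018/0.118 = 0.0153, iterate starting from f = 0.02:
  f = 0.02 → V = √(2·1.21e+05·0.118/(0.02·1790·988)) = 0.8985 m/s; Re = ρVD/μ = 1.527e+05; f → 0.04444
  f = 0.04444 → V = 0.6028 m/s; Re = 1.024e+05; f → 0.04464
Converged (Δf/f < 1%). With the final f = 0.04464: V = √(2·1.21e+05·0.118/(0.04464·1790·988)) = 0.6014 m/s.
Q = V·A = 0.6014·(π/4·0.118²) = 0.006577 m³/s = 6.58 L/s.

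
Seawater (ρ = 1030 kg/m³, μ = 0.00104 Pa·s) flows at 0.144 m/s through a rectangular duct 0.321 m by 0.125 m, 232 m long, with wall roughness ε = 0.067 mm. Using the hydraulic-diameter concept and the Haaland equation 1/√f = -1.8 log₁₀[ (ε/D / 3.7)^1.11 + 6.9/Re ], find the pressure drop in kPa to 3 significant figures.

ΔP ≈ 0.344 kPa

Hydraulic diameter D_h = 4A/P = 4·(0.321·0.125)/(2·(0.321+0.125)) = 0.1605/0.892 = 0.1799 m.
Re = ρVD_h/μ = 1030·0.144·0.1799/0.00104 = 2.566e+04.
ε/D_h = 6.7e-05/0.1799 = 0.000372; Haaland gives 1/√f = -1.8 log₁₀[3.66e-05+0.000269] = 6.327, so f = 0.02498.
ΔP = f(L/D_h)(ρV²/2) = 0.02498·232/0.1799·10.68 = 344 Pa.
ΔP = 0.344 kPa.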